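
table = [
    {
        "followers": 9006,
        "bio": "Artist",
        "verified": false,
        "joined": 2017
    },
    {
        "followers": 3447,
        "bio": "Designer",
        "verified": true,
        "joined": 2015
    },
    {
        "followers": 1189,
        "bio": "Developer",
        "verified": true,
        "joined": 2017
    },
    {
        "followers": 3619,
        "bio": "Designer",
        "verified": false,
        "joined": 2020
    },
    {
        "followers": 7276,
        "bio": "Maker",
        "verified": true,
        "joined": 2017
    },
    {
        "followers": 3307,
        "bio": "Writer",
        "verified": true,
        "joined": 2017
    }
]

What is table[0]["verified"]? False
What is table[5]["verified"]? True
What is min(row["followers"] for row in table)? 1189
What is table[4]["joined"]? 2017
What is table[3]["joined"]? 2020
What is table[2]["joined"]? 2017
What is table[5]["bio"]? "Writer"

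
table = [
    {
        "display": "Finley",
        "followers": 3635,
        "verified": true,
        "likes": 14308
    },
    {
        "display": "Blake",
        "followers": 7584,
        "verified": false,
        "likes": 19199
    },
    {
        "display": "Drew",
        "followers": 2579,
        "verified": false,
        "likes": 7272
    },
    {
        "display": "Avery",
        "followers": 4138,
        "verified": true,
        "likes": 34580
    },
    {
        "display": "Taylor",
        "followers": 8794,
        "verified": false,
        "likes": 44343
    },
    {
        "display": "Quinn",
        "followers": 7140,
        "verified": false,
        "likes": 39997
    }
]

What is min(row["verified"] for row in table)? False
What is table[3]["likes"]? 34580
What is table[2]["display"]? "Drew"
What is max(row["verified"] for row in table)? True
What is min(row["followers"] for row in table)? 2579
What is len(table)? 6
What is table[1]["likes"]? 19199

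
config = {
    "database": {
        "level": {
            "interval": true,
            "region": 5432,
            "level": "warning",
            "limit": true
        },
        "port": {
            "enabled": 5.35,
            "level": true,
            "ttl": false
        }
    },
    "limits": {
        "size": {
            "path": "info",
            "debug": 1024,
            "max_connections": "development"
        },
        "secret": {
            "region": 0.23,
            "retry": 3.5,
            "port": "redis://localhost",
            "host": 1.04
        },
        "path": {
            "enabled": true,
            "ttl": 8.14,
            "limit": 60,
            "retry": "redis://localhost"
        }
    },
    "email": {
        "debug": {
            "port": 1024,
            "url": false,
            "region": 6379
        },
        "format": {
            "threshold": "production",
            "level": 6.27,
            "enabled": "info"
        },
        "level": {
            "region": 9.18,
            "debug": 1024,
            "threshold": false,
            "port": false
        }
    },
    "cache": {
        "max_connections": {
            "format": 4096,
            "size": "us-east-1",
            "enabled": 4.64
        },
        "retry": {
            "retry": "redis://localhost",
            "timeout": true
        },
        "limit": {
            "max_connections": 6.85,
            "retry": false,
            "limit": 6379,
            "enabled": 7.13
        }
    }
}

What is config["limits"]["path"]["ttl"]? 8.14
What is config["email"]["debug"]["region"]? 6379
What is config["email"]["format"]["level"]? 6.27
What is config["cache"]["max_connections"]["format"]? 4096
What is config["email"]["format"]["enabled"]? "info"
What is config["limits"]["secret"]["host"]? 1.04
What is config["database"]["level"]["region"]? 5432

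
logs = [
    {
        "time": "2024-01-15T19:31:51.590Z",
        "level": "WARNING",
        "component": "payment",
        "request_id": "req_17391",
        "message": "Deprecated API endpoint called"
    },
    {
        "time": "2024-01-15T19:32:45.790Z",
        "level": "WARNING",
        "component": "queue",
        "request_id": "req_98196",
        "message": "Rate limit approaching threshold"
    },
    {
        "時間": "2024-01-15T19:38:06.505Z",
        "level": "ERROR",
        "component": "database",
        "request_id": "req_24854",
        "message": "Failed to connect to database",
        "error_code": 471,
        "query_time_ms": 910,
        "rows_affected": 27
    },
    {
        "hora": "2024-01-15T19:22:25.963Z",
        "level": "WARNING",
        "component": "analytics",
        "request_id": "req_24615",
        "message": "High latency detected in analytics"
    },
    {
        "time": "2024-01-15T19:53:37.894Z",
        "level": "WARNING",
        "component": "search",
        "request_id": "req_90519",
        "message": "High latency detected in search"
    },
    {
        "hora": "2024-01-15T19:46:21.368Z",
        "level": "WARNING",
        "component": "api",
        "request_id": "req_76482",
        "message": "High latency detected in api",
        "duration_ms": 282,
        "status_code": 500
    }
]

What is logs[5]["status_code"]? 500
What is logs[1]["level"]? "WARNING"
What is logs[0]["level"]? "WARNING"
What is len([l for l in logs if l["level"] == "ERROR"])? 1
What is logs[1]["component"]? "queue"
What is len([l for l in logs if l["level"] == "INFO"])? 0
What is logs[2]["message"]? "Failed to connect to database"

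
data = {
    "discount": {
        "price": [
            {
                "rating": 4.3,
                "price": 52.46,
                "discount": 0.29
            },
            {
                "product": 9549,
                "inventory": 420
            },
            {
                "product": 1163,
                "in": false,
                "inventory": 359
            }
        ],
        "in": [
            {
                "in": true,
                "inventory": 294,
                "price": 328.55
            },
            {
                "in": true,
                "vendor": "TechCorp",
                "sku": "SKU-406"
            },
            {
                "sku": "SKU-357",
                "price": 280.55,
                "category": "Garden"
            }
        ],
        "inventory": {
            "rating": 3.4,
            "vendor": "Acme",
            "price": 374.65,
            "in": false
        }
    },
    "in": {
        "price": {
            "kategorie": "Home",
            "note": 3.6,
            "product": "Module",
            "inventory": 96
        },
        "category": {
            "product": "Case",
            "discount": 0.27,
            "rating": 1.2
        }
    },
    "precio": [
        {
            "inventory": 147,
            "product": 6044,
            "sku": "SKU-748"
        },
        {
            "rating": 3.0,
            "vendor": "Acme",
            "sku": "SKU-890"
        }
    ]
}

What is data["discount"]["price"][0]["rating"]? 4.3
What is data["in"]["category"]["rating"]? 1.2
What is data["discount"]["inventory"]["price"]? 374.65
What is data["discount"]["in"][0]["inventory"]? 294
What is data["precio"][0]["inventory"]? 147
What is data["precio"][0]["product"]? 6044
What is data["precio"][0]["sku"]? "SKU-748"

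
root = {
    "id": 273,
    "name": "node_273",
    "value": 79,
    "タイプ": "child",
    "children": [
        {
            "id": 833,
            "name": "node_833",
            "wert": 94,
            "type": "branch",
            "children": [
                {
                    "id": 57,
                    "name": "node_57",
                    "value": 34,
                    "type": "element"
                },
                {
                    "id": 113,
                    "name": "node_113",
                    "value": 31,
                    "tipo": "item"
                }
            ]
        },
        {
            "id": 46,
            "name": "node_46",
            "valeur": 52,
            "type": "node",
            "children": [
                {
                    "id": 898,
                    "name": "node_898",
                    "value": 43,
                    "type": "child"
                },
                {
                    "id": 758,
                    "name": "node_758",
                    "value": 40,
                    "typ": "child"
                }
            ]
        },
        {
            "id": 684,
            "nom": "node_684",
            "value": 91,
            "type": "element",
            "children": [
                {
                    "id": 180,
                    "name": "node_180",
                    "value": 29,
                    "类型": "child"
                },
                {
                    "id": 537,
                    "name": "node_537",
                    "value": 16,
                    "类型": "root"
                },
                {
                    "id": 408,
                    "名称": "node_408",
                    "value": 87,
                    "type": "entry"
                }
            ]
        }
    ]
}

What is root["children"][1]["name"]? "node_46"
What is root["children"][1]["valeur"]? 52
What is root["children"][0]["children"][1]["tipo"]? "item"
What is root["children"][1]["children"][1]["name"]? "node_758"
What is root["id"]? 273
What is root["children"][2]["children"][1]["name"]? "node_537"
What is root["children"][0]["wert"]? 94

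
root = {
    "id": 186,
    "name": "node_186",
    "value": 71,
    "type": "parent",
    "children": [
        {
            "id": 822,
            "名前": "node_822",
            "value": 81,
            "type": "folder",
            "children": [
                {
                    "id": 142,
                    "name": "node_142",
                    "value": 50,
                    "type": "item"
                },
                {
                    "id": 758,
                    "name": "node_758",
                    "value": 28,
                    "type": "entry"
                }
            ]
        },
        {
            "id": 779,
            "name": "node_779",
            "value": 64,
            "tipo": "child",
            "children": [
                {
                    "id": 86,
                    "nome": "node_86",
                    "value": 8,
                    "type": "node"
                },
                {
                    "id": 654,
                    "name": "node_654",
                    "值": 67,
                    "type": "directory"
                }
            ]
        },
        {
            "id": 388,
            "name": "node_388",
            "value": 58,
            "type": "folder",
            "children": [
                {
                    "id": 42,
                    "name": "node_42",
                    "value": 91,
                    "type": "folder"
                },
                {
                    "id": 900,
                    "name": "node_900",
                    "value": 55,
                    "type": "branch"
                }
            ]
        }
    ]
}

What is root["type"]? "parent"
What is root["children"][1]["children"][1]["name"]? "node_654"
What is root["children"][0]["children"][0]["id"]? 142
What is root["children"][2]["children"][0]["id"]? 42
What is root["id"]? 186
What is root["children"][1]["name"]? "node_779"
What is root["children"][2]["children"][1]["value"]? 55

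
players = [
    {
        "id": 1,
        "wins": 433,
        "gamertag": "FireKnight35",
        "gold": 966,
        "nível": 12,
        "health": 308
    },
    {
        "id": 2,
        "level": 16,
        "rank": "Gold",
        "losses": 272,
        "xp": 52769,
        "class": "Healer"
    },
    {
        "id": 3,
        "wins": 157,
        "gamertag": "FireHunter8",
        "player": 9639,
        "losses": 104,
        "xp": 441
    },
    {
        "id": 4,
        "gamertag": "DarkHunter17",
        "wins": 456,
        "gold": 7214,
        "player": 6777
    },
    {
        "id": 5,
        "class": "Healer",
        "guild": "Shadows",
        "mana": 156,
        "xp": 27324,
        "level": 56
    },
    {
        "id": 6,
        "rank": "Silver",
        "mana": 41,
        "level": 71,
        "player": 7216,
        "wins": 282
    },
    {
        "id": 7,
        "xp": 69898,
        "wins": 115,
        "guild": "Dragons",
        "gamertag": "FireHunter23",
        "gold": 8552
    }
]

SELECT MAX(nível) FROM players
12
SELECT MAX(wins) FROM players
456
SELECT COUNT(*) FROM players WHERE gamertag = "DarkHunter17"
1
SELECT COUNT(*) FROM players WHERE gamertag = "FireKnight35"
1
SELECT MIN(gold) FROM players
966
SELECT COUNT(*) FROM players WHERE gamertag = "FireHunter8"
1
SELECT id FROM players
[1, 2, 3, 4, 5, 6, 7]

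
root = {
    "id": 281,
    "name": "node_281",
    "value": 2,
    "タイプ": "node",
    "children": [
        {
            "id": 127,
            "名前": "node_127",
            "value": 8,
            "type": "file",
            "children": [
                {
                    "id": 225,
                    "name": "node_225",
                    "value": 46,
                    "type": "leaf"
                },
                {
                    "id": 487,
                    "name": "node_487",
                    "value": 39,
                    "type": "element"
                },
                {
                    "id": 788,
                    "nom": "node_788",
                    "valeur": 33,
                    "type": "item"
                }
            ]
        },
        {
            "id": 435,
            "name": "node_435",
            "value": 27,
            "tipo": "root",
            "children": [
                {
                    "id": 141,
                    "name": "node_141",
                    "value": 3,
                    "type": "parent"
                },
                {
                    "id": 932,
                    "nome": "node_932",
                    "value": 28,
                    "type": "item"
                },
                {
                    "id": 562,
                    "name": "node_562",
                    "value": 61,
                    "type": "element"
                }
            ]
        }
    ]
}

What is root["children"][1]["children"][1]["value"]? 28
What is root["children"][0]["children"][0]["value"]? 46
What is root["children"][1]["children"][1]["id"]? 932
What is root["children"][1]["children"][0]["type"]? "parent"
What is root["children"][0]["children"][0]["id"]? 225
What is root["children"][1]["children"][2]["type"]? "element"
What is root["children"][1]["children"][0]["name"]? "node_141"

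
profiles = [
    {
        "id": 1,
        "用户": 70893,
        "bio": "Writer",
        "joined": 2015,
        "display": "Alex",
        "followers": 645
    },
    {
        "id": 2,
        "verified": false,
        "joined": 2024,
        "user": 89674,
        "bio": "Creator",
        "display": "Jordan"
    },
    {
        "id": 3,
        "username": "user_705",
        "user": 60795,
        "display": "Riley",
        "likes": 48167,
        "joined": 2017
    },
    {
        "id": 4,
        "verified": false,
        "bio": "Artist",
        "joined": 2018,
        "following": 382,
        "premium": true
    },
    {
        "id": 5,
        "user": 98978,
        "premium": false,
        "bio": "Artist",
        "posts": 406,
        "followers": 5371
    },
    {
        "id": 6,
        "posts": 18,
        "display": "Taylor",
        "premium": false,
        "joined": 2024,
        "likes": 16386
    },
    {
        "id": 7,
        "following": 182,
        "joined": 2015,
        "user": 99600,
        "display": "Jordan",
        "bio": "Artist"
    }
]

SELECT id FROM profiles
[1, 2, 3, 4, 5, 6, 7]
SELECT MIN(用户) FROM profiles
70893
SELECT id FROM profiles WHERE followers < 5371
[1]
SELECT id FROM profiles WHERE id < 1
[]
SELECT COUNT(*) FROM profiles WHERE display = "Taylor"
1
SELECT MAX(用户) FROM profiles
70893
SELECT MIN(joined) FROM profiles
2015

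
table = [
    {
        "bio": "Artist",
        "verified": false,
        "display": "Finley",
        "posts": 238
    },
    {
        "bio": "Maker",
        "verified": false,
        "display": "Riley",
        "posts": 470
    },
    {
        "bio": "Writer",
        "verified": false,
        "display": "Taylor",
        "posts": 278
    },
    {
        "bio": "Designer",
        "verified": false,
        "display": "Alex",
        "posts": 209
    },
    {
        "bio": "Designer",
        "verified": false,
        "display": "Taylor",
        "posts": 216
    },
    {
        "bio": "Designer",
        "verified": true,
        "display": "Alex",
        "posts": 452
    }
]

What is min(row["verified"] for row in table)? False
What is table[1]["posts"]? 470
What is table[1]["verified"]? False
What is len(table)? 6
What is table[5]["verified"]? True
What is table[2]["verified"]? False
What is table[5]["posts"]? 452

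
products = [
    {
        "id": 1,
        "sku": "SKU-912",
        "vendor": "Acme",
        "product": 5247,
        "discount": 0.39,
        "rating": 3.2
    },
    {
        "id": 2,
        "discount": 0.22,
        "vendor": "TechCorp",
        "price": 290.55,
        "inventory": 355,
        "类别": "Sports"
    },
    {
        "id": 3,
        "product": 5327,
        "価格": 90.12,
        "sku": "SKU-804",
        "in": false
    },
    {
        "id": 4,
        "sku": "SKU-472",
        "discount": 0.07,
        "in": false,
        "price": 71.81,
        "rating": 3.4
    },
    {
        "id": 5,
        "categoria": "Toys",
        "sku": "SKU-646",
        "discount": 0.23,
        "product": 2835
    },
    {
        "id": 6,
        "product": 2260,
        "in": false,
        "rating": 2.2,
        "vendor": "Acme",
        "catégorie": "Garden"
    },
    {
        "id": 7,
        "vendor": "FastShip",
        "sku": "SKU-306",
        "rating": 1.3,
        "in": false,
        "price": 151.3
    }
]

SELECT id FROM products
[1, 2, 3, 4, 5, 6, 7]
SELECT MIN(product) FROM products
2260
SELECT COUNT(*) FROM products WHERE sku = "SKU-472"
1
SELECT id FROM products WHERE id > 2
[3, 4, 5, 6, 7]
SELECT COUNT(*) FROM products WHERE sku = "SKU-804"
1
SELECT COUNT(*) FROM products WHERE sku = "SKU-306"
1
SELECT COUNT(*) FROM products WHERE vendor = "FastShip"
1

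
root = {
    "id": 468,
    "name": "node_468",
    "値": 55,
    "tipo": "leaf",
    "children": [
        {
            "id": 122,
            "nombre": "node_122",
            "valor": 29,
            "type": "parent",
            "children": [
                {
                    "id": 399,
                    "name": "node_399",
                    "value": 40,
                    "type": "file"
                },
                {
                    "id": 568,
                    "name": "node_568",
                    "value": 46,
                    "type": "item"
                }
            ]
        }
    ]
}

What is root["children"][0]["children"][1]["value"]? 46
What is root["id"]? 468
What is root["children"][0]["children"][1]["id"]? 568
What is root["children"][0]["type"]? "parent"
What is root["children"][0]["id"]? 122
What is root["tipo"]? "leaf"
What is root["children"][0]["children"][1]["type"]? "item"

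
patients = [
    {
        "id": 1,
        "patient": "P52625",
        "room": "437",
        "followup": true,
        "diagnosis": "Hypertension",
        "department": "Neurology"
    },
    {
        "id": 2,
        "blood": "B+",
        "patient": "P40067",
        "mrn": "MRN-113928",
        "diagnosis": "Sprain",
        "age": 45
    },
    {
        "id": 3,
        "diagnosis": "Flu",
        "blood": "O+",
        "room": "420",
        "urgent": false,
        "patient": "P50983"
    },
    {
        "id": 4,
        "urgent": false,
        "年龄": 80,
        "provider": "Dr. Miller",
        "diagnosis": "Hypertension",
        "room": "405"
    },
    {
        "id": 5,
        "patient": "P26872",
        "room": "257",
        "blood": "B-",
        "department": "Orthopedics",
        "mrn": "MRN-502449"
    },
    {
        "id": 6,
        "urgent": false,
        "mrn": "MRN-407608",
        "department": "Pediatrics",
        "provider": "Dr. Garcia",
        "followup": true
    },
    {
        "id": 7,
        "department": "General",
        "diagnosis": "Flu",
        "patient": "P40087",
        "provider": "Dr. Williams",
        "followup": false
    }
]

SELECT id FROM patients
[1, 2, 3, 4, 5, 6, 7]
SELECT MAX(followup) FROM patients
True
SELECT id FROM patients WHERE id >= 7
[7]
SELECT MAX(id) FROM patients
7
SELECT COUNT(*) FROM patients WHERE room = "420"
1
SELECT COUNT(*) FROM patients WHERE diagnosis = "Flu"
2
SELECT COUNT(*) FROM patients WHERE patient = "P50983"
1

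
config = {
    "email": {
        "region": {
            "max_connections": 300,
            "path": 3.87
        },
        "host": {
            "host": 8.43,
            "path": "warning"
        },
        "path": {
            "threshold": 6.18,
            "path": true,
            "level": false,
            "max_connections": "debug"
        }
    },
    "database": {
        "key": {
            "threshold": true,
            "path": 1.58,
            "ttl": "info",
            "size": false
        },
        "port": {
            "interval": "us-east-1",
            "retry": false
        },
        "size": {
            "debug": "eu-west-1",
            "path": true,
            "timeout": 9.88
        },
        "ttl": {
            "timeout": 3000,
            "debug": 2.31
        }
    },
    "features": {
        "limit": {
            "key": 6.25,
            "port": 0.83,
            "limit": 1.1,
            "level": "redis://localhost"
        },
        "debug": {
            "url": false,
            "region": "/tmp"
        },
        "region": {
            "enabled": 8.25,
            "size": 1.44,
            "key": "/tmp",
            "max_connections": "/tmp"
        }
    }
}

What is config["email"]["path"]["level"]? False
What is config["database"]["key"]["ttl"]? "info"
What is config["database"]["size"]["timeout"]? 9.88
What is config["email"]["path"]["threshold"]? 6.18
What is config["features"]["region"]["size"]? 1.44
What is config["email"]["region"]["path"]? 3.87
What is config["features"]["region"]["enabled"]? 8.25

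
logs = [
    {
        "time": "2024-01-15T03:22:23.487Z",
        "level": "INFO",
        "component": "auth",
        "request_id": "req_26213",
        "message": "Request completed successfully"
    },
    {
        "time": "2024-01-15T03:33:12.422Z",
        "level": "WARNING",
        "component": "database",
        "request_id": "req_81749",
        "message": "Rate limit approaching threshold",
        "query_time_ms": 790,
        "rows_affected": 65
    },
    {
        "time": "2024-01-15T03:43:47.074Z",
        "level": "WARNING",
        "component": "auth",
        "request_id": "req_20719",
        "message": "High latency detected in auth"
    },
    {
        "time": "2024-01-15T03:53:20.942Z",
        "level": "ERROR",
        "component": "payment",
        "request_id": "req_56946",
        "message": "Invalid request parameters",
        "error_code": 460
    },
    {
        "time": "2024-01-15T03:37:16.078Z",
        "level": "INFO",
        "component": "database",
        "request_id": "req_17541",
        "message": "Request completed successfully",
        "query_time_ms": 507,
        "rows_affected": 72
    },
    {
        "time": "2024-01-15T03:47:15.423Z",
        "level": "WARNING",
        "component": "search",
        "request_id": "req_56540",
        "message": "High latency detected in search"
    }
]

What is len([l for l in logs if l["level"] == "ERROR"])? 1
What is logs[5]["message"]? "High latency detected in search"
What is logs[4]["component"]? "database"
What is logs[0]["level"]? "INFO"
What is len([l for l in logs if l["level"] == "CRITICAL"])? 0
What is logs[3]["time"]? "2024-01-15T03:53:20.942Z"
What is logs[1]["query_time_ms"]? 790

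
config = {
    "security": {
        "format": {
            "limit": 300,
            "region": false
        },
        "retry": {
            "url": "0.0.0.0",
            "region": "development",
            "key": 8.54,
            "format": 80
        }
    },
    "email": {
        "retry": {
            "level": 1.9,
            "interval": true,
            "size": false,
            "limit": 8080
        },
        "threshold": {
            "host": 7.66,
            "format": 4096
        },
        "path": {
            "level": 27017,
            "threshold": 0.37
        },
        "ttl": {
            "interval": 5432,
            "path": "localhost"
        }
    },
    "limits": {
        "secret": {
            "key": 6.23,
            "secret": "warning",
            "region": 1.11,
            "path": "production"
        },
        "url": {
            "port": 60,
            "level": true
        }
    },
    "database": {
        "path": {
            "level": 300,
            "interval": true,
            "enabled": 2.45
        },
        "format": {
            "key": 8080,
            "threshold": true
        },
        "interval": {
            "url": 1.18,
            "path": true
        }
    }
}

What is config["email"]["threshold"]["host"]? 7.66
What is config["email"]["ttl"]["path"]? "localhost"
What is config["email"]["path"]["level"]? 27017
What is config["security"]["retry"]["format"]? 80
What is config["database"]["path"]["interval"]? True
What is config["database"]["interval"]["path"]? True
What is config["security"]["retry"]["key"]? 8.54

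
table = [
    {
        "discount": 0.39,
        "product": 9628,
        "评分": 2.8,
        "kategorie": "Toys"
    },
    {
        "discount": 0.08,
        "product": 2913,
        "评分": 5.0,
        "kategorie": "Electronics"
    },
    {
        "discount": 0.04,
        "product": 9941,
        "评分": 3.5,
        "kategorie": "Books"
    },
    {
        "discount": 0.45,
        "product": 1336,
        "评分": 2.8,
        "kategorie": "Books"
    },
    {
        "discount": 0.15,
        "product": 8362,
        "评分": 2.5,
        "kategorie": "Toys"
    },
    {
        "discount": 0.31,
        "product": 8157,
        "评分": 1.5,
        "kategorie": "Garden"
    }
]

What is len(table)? 6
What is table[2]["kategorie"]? "Books"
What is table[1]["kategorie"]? "Electronics"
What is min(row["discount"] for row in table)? 0.04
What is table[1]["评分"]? 5.0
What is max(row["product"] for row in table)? 9941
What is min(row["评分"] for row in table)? 1.5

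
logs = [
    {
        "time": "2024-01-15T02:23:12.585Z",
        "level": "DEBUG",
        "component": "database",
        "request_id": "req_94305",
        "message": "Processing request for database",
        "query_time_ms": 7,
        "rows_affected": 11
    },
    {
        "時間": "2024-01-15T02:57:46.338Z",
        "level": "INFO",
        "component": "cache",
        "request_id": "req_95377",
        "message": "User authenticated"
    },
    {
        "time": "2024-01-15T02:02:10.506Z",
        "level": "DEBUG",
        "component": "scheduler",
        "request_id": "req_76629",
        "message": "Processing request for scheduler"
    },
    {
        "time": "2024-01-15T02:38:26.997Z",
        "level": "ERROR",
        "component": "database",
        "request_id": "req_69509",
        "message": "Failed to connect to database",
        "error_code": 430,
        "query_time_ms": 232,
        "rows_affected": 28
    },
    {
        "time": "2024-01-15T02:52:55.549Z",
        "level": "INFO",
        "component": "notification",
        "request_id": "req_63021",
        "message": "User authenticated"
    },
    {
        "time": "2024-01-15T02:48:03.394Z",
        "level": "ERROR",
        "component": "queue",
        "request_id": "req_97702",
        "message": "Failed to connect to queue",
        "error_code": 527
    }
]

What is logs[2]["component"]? "scheduler"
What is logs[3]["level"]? "ERROR"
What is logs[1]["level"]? "INFO"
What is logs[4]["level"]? "INFO"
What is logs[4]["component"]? "notification"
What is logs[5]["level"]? "ERROR"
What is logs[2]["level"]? "DEBUG"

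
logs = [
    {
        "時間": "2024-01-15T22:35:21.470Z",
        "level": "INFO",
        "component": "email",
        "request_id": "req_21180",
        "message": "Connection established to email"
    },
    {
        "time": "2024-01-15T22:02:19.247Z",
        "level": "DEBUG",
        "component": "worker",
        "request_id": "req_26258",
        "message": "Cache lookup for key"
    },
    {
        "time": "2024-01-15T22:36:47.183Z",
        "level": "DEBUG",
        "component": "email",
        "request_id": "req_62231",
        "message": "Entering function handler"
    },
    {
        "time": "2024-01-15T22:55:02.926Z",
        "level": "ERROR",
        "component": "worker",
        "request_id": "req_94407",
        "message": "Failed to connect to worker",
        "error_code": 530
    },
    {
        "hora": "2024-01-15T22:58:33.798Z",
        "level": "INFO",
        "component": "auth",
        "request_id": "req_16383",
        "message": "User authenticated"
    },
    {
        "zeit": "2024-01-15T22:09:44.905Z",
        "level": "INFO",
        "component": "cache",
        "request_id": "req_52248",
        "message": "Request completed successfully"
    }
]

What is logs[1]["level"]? "DEBUG"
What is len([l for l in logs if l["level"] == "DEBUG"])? 2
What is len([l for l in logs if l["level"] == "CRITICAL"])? 0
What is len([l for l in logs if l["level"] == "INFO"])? 3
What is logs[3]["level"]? "ERROR"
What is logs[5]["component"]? "cache"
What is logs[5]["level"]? "INFO"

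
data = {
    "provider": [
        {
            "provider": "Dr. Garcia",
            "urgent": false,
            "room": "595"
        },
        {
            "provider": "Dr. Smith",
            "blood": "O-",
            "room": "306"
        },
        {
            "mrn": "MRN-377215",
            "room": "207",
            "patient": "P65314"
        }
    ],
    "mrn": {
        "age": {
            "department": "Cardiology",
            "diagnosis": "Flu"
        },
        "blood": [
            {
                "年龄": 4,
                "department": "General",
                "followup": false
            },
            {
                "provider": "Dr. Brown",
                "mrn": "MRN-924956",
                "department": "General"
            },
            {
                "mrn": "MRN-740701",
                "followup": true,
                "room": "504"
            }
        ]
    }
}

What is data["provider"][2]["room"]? "207"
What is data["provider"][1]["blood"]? "O-"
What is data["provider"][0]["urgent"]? False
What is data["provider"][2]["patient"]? "P65314"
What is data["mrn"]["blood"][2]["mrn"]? "MRN-740701"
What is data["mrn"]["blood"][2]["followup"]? True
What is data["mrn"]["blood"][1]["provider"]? "Dr. Brown"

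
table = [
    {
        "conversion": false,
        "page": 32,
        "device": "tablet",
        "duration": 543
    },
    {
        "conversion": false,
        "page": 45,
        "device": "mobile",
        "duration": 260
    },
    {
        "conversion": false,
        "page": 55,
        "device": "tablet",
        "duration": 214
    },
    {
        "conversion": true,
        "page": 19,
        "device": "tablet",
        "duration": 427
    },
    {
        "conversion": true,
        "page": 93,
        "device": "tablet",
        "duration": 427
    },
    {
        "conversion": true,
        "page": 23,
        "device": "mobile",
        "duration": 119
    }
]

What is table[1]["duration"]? 260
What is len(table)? 6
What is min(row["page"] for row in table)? 19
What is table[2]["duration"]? 214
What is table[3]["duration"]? 427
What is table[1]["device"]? "mobile"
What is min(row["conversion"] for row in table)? False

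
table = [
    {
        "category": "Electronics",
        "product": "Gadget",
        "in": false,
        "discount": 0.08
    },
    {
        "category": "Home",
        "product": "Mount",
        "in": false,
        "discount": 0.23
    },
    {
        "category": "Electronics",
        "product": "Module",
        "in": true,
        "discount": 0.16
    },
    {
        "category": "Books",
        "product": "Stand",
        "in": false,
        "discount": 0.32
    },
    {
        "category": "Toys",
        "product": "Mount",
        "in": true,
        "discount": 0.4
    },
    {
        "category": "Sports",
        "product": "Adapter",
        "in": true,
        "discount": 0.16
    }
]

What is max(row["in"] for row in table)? True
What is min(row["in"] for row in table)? False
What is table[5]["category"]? "Sports"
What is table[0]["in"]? False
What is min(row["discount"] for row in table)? 0.08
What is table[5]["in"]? True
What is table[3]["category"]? "Books"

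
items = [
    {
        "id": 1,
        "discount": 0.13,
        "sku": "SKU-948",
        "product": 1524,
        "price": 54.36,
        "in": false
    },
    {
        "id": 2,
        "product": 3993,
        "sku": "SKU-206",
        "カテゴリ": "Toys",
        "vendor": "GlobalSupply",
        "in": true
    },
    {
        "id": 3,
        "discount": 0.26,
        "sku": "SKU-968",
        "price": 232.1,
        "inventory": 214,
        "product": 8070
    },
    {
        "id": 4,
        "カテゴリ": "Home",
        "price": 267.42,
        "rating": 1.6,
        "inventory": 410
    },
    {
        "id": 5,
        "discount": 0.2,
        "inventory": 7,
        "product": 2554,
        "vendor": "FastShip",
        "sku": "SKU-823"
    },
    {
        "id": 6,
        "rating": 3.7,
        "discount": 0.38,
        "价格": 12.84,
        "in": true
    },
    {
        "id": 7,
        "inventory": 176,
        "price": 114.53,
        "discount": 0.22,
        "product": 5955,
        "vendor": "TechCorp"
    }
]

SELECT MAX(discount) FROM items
0.38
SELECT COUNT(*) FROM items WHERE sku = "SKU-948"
1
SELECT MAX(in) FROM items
True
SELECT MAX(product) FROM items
8070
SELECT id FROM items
[1, 2, 3, 4, 5, 6, 7]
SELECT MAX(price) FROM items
267.42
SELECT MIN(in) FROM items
False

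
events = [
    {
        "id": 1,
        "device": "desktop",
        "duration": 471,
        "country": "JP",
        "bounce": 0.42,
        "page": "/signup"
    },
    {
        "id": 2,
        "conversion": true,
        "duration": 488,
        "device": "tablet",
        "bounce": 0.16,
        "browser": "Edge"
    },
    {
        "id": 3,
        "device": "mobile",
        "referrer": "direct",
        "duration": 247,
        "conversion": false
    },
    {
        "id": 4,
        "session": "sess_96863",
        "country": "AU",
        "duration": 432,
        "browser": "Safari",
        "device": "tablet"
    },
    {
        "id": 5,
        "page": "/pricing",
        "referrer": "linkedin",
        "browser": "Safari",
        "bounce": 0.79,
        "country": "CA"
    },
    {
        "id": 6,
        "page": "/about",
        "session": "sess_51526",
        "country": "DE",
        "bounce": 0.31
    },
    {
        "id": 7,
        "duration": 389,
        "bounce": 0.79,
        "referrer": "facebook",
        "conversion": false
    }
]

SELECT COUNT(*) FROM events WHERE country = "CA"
1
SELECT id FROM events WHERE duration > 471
[2]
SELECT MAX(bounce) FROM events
0.79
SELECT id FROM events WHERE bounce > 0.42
[5, 7]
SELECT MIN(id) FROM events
1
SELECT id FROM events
[1, 2, 3, 4, 5, 6, 7]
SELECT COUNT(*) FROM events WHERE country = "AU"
1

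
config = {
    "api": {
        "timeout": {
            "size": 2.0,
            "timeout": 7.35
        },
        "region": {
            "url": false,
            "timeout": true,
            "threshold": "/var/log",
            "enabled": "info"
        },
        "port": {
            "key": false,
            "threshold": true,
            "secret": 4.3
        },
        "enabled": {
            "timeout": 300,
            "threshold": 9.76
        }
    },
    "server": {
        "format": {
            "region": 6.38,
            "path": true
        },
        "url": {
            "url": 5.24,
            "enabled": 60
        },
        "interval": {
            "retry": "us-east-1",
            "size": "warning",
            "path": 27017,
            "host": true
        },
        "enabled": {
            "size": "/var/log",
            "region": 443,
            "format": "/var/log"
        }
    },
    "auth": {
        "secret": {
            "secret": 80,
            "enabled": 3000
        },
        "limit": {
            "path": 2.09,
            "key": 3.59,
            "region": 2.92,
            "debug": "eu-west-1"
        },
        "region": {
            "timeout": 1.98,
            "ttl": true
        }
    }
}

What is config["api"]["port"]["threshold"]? True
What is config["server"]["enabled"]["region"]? 443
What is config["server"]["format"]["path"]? True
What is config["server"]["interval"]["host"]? True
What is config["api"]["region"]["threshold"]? "/var/log"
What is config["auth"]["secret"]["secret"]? 80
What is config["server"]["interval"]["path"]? 27017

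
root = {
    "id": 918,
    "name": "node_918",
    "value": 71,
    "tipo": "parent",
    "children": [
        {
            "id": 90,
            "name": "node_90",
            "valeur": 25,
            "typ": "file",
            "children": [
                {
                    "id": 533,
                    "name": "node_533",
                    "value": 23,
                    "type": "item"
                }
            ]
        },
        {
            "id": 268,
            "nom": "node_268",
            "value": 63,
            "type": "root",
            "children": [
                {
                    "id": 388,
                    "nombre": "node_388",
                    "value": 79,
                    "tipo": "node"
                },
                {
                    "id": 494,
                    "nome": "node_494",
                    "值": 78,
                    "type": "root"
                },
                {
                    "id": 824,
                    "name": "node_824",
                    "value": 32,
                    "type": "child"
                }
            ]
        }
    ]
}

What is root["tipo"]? "parent"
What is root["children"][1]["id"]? 268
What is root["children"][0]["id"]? 90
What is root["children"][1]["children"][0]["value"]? 79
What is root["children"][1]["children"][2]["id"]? 824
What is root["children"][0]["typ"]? "file"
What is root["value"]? 71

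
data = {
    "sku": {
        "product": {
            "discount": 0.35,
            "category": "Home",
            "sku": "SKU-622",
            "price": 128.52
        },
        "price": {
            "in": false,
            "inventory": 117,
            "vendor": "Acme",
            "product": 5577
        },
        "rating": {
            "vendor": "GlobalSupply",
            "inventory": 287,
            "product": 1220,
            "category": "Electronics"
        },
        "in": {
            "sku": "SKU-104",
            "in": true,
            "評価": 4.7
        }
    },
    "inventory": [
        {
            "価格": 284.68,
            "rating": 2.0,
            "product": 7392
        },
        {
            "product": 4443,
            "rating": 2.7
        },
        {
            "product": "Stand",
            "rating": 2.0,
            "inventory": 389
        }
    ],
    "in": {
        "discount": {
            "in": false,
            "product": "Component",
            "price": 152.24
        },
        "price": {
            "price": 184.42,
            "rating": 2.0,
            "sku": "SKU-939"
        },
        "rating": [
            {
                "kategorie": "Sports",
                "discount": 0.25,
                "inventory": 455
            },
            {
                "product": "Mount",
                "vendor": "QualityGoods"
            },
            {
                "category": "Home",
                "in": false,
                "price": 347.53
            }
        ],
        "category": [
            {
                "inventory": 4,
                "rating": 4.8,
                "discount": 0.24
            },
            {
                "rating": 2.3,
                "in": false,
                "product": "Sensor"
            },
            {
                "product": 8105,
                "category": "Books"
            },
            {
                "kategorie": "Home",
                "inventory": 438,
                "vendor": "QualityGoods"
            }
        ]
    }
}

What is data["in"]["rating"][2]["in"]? False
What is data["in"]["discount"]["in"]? False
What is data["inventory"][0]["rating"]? 2.0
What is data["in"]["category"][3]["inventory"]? 438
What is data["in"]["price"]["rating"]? 2.0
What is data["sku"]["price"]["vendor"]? "Acme"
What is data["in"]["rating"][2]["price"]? 347.53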